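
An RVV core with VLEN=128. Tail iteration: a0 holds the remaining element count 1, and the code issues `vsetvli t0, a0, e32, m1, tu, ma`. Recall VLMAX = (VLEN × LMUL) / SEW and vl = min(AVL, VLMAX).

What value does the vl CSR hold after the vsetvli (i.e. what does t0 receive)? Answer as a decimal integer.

vl = 1

VLMAX = (128 × 1) / 32 = 4 lanes
vl ← min(1, 4) = 1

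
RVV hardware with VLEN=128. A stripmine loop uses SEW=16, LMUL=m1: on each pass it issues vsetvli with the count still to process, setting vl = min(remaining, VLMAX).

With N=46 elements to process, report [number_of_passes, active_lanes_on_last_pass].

VLMAX = VLEN×LMUL/SEW = 128×1/16 = 8
iterations = ceil(46/8) = 6; final-pass vl = 6

[iterations, last_vl] = [6, 6]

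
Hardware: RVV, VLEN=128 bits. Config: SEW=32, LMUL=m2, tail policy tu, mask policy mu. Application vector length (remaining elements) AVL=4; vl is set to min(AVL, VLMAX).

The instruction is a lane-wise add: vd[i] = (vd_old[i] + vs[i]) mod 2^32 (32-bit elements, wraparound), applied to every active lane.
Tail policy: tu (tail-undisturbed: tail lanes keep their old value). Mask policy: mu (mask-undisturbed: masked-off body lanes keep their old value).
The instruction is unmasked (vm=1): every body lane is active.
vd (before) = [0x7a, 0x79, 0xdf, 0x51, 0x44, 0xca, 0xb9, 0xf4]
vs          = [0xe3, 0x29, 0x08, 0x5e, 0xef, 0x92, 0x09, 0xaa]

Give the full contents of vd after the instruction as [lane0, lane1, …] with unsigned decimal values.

lanes per group: 128·2/32 = 8
vl = min(AVL, VLMAX) = min(4, 8) = 4
[0] add(0x7a,0xe3) = 0x15d
[1] add(0x79,0x29) = 0xa2
[2] add(0xdf,0x08) = 0xe7
[3] add(0x51,0x5e) = 0xaf
[4] tail/keep = 0x44
[5] tail/keep = 0xca
[6] tail/keep = 0xb9
[7] tail/keep = 0xf4

vd = [349, 162, 231, 175, 68, 202, 185, 244]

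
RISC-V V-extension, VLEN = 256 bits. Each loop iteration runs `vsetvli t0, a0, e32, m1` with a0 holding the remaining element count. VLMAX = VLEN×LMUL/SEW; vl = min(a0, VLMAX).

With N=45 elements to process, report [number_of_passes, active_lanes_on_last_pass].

[iterations, last_vl] = [6, 5]

lanes per group: 256·1/32 = 8
45 elements at 8/iter → 6 passes, remainder 5 on the last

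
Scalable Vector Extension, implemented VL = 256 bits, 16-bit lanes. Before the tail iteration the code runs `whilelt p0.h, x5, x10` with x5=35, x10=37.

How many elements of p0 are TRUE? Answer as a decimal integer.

vl = 2

lane count: 256 div 16 = 16
whilelt: lane j active iff 35+j < 37 → j < 2 → 2 active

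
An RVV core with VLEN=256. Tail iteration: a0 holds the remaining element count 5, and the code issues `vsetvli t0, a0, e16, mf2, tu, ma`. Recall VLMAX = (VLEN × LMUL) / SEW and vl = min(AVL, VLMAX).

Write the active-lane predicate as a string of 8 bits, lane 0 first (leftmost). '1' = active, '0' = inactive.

predicate = 11111000

VLMAX = (256 × 1/2) / 16 = 8 lanes
vl = min(AVL, VLMAX) = min(5, 8) = 5
bits (lane 0 leftmost): 11111000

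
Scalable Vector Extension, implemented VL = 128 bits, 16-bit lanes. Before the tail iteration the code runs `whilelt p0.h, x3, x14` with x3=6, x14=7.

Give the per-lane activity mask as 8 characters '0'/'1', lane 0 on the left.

predicate = 10000000

register lanes = 128/16 = 8
active while 6+j < 7, i.e. j ∈ [0,1) capped at 8 ⇒ 1
bits (lane 0 leftmost): 10000000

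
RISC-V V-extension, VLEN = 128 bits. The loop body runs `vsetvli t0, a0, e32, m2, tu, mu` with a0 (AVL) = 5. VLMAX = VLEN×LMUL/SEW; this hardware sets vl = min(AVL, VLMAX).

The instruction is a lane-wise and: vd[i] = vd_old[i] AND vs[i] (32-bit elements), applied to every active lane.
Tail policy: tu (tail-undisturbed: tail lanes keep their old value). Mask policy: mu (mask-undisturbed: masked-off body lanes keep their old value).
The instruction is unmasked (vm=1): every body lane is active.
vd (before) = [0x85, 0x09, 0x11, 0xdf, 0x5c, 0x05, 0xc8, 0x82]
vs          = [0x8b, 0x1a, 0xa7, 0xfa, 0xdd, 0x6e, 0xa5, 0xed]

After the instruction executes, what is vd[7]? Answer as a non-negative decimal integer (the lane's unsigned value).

vd[7] = 130

VLMAX = (128 × 2) / 32 = 8 lanes
AVL=5 ≤ VLMAX=8, so vl = 5
[0] and(0x85,0x8b) = 0x81
[1] and(0x09,0x1a) = 0x08
[2] and(0x11,0xa7) = 0x01
[3] and(0xdf,0xfa) = 0xda
[4] and(0x5c,0xdd) = 0x5c
[5] tail/keep = 0x05
[6] tail/keep = 0xc8
[7] tail/keep = 0x82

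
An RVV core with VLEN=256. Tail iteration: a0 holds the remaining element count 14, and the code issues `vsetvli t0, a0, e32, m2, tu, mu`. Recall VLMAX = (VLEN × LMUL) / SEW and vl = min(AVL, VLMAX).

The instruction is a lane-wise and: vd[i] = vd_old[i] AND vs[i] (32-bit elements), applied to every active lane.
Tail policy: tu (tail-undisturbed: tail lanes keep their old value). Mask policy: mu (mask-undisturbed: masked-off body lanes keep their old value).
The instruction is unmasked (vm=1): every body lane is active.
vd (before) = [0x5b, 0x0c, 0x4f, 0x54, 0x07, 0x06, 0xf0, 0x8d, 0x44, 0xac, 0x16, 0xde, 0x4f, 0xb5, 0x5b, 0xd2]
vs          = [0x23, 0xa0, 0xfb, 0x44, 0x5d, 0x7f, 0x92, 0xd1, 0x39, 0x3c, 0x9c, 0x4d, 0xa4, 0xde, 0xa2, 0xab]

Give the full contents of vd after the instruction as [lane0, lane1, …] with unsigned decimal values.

vd = [3, 0, 75, 68, 5, 6, 144, 129, 0, 44, 20, 76, 4, 148, 91, 210]

VLMAX = VLEN×LMUL/SEW = 256×2/32 = 16
vl = min(AVL, VLMAX) = min(14, 16) = 14
vd[0] and(0x5b,0x23) -> 0x03
vd[1] and(0x0c,0xa0) -> 0x00
vd[2] and(0x4f,0xfb) -> 0x4b
vd[3] and(0x54,0x44) -> 0x44
vd[4] and(0x07,0x5d) -> 0x05
vd[5] and(0x06,0x7f) -> 0x06
vd[6] and(0xf0,0x92) -> 0x90
vd[7] and(0x8d,0xd1) -> 0x81
vd[8] and(0x44,0x39) -> 0x00
vd[9] and(0xac,0x3c) -> 0x2c
vd[10] and(0x16,0x9c) -> 0x14
vd[11] and(0xde,0x4d) -> 0x4c
vd[12] and(0x4f,0xa4) -> 0x04
vd[13] and(0xb5,0xde) -> 0x94
vd[14] tail/keep -> 0x5b
vd[15] tail/keep -> 0xd2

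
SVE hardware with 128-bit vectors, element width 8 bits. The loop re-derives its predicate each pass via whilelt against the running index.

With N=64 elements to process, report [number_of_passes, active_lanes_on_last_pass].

128-bit reg / 8-bit elem → 16 lanes
64 elements at 16/iter → 4 passes, remainder 16 on the last

[iterations, last_vl] = [4, 16]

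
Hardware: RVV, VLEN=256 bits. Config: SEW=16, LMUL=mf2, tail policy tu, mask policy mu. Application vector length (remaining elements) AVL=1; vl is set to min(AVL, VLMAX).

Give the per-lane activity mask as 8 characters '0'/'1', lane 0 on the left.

predicate = 10000000

VLMAX = (256 × 1/2) / 16 = 8 lanes
vl = min(AVL, VLMAX) = min(1, 8) = 1
bits (lane 0 leftmost): 10000000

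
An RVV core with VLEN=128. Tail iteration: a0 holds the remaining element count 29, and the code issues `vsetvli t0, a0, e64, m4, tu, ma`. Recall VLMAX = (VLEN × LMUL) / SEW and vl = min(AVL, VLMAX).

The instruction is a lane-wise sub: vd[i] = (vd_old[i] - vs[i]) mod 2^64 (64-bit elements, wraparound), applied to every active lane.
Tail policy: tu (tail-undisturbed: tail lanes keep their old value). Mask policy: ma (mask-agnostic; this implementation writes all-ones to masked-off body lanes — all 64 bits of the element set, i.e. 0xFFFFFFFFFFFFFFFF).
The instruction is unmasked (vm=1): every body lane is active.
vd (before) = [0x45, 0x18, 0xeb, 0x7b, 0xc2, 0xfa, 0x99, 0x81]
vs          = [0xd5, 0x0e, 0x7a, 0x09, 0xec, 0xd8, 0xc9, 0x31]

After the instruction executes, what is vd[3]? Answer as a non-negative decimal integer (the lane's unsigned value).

vd[3] = 114

lanes per group: 128·4/64 = 8
vl ← min(29, 8) = 8
vd[0] sub(0x45,0xd5) -> 0xffffffffffffff70
vd[1] sub(0x18,0x0e) -> 0x0a
vd[2] sub(0xeb,0x7a) -> 0x71
vd[3] sub(0x7b,0x09) -> 0x72
vd[4] sub(0xc2,0xec) -> 0xffffffffffffffd6
vd[5] sub(0xfa,0xd8) -> 0x22
vd[6] sub(0x99,0xc9) -> 0xffffffffffffffd0
vd[7] sub(0x81,0x31) -> 0x50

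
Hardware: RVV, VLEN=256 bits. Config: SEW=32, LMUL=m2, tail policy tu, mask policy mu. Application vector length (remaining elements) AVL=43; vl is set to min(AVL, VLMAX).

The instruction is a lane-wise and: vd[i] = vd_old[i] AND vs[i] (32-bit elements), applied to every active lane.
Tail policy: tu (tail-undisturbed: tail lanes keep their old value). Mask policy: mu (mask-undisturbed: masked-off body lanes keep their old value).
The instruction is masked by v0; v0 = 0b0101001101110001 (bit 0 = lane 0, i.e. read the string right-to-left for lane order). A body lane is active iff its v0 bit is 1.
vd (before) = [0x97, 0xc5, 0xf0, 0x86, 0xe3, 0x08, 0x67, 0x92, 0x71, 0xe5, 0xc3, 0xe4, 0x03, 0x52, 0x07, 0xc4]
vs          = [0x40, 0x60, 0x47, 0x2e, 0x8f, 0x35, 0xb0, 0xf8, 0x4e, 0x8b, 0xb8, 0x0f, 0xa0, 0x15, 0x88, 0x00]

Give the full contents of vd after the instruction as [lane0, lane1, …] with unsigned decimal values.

lanes per group: 256·2/32 = 16
vl = min(AVL, VLMAX) = min(43, 16) = 16
[0] and(0x97,0x40) = 0x00
[1] mask-off/keep = 0xc5
[2] mask-off/keep = 0xf0
[3] mask-off/keep = 0x86
[4] and(0xe3,0x8f) = 0x83
[5] and(0x08,0x35) = 0x00
[6] and(0x67,0xb0) = 0x20
[7] mask-off/keep = 0x92
[8] and(0x71,0x4e) = 0x40
[9] and(0xe5,0x8b) = 0x81
[10] mask-off/keep = 0xc3
[11] mask-off/keep = 0xe4
[12] and(0x03,0xa0) = 0x00
[13] mask-off/keep = 0x52
[14] and(0x07,0x88) = 0x00
[15] mask-off/keep = 0xc4

vd = [0, 197, 240, 134, 131, 0, 32, 146, 64, 129, 195, 228, 0, 82, 0, 196]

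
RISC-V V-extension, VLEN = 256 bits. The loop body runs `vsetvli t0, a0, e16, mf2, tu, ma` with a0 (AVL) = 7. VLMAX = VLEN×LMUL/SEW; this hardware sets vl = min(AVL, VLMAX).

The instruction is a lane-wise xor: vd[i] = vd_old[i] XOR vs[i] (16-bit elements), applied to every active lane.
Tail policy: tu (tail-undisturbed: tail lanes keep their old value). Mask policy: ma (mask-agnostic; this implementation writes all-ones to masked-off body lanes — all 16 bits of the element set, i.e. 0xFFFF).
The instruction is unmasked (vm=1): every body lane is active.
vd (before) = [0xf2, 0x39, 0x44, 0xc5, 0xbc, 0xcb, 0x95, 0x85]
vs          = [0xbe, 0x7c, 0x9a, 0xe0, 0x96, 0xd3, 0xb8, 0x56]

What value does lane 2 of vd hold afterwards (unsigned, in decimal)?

VLMAX = VLEN×LMUL/SEW = 256×1/2/16 = 8
vl = min(AVL, VLMAX) = min(7, 8) = 7
  i=0: xor(0xf2,0xbe) → 76
  i=1: xor(0x39,0x7c) → 69
  i=2: xor(0x44,0x9a) → 222
  i=3: xor(0xc5,0xe0) → 37
  i=4: xor(0xbc,0x96) → 42
  i=5: xor(0xcb,0xd3) → 24
  i=6: xor(0x95,0xb8) → 45
  i=7: tail/keep → 133

vd[2] = 222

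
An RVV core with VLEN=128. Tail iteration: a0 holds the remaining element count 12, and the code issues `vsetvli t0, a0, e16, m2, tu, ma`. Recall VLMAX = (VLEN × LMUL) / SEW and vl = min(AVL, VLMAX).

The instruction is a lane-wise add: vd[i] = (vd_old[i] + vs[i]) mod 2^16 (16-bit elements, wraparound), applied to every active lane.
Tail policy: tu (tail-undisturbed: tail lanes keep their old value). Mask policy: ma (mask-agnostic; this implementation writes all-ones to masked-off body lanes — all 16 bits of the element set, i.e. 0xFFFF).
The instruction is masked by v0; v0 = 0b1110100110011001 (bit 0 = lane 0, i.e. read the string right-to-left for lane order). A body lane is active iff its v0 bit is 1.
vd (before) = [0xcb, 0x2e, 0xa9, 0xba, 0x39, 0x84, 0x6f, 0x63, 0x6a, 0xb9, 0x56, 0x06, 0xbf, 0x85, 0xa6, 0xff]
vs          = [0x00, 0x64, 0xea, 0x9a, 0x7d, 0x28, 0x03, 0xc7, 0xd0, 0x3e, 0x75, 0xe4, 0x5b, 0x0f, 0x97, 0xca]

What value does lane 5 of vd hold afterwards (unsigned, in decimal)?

vd[5] = 65535

VLMAX = VLEN×LMUL/SEW = 128×2/16 = 16
vl = min(AVL, VLMAX) = min(12, 16) = 12
  i=0: add(0xcb,0x00) → 203
  i=1: mask-off/ones → 65535
  i=2: mask-off/ones → 65535
  i=3: add(0xba,0x9a) → 340
  i=4: add(0x39,0x7d) → 182
  i=5: mask-off/ones → 65535
  i=6: mask-off/ones → 65535
  i=7: add(0x63,0xc7) → 298
  i=8: add(0x6a,0xd0) → 314
  i=9: mask-off/ones → 65535
  i=10: mask-off/ones → 65535
  i=11: add(0x06,0xe4) → 234
  i=12: tail/keep → 191
  i=13: tail/keep → 133
  i=14: tail/keep → 166
  i=15: tail/keep → 255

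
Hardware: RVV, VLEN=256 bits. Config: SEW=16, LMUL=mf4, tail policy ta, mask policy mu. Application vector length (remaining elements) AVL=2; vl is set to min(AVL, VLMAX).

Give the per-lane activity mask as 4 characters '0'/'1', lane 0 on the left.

lanes per group: 256·1/4/16 = 4
AVL=2 ≤ VLMAX=4, so vl = 2
bits (lane 0 leftmost): 1100

predicate = 1100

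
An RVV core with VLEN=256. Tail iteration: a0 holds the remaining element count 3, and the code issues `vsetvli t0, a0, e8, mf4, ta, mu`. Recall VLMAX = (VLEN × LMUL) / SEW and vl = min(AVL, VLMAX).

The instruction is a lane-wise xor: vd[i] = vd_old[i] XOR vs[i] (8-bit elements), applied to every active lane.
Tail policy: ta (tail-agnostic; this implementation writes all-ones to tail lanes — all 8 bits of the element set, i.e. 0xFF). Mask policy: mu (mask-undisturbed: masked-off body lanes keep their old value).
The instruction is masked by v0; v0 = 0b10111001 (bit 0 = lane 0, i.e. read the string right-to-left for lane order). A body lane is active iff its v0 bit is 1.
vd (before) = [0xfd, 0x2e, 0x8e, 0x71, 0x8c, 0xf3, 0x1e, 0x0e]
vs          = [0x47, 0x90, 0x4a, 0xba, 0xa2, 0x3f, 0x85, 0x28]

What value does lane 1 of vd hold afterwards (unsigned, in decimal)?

VLMAX = VLEN×LMUL/SEW = 256×1/4/8 = 8
AVL=3 ≤ VLMAX=8, so vl = 3
[0] xor(0xfd,0x47) = 0xba
[1] mask-off/keep = 0x2e
[2] mask-off/keep = 0x8e
[3] tail/ones = 0xff
[4] tail/ones = 0xff
[5] tail/ones = 0xff
[6] tail/ones = 0xff
[7] tail/ones = 0xff

vd[1] = 46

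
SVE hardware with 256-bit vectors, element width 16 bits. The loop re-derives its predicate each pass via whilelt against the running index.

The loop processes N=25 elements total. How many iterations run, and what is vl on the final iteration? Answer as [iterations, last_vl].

[iterations, last_vl] = [2, 9]

lane count: 256 div 16 = 16
N=25: ⌈25/16⌉ = 2 iters; last vl = 25 − 1×16 = 9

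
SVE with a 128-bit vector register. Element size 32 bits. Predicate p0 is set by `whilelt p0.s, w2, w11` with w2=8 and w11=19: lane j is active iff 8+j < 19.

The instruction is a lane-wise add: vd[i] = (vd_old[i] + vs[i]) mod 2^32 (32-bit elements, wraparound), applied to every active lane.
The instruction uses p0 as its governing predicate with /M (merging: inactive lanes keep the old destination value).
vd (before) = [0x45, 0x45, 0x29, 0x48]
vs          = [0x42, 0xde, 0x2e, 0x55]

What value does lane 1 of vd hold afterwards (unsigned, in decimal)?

vd[1] = 291

register lanes = 128/32 = 4
whilelt: lane j active iff 8+j < 19 → j < 11 → 4 active
  i=0: add(0x45,0x42) → 135
  i=1: add(0x45,0xde) → 291
  i=2: add(0x29,0x2e) → 87
  i=3: add(0x48,0x55) → 157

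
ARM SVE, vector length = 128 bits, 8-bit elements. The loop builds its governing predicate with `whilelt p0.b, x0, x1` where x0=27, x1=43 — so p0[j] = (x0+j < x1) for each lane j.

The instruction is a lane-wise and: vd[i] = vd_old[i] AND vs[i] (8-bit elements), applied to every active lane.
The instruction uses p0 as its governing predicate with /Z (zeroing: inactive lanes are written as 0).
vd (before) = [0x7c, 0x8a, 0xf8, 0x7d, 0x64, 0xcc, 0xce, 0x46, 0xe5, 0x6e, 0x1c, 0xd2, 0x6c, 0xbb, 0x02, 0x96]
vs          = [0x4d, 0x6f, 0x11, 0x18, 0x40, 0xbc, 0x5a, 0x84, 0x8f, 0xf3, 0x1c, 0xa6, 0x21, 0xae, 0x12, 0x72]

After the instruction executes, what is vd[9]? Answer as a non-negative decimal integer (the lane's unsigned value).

128-bit reg / 8-bit elem → 16 lanes
active while 27+j < 43, i.e. j ∈ [0,16) capped at 16 ⇒ 16
vd[0] and(0x7c,0x4d) -> 0x4c
vd[1] and(0x8a,0x6f) -> 0x0a
vd[2] and(0xf8,0x11) -> 0x10
vd[3] and(0x7d,0x18) -> 0x18
vd[4] and(0x64,0x40) -> 0x40
vd[5] and(0xcc,0xbc) -> 0x8c
vd[6] and(0xce,0x5a) -> 0x4a
vd[7] and(0x46,0x84) -> 0x04
vd[8] and(0xe5,0x8f) -> 0x85
vd[9] and(0x6e,0xf3) -> 0x62
vd[10] and(0x1c,0x1c) -> 0x1c
vd[11] and(0xd2,0xa6) -> 0x82
vd[12] and(0x6c,0x21) -> 0x20
vd[13] and(0xbb,0xae) -> 0xaa
vd[14] and(0x02,0x12) -> 0x02
vd[15] and(0x96,0x72) -> 0x12

vd[9] = 98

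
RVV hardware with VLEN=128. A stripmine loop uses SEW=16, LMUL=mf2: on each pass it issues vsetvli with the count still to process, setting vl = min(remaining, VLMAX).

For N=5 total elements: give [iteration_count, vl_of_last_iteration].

[iterations, last_vl] = [2, 1]

VLMAX = VLEN×LMUL/SEW = 128×1/2/16 = 4
5 elements at 4/iter → 2 passes, remainder 1 on the last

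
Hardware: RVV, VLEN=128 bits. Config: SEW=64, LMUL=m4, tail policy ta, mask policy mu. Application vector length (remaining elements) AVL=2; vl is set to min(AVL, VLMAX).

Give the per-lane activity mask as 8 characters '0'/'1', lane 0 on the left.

VLMAX = VLEN×LMUL/SEW = 128×4/64 = 8
vl = min(AVL, VLMAX) = min(2, 8) = 2
bits (lane 0 leftmost): 11000000

predicate = 11000000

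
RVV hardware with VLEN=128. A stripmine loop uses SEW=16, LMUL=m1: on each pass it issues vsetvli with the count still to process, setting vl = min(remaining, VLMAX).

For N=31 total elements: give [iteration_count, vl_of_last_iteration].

[iterations, last_vl] = [4, 7]

VLMAX = (128 × 1) / 16 = 8 lanes
31 elements at 8/iter → 4 passes, remainder 7 on the last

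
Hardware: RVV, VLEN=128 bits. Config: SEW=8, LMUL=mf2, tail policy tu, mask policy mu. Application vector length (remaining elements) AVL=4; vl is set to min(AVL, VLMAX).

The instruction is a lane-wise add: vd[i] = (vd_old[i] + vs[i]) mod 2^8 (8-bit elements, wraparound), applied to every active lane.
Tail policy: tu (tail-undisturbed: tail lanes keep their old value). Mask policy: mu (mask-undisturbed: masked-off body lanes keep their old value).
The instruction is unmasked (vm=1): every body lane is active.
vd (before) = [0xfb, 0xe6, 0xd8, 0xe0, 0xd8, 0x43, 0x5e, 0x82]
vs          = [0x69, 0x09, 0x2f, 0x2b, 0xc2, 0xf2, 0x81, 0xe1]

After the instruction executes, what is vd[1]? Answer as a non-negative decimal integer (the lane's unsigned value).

VLMAX = (128 × 1/2) / 8 = 8 lanes
vl = min(AVL, VLMAX) = min(4, 8) = 4
  i=0: add(0xfb,0x69) → 100
  i=1: add(0xe6,0x09) → 239
  i=2: add(0xd8,0x2f) → 7
  i=3: add(0xe0,0x2b) → 11
  i=4: tail/keep → 216
  i=5: tail/keep → 67
  i=6: tail/keep → 94
  i=7: tail/keep → 130

vd[1] = 239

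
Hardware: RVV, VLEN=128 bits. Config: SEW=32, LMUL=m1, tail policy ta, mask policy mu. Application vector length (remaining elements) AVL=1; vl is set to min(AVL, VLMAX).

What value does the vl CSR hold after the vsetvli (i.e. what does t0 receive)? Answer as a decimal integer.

vl = 1

lanes per group: 128·1/32 = 4
vl ← min(1, 4) = 1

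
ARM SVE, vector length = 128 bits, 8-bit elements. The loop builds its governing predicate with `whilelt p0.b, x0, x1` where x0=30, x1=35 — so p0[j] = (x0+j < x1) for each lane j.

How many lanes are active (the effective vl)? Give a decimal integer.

register lanes = 128/8 = 16
whilelt: lane j active iff 30+j < 35 → j < 5 → 5 active

vl = 5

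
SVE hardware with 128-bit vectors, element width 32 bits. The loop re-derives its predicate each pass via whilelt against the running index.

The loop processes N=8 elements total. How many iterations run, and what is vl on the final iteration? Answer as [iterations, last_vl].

128-bit reg / 32-bit elem → 4 lanes
N=8: ⌈8/4⌉ = 2 iters; last vl = 8 − 1×4 = 4

[iterations, last_vl] = [2, 4]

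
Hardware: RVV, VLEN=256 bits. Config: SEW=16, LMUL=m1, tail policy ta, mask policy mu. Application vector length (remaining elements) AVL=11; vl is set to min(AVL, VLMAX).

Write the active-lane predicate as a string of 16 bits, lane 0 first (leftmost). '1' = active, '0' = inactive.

predicate = 1111111111100000

VLMAX = (256 × 1) / 16 = 16 lanes
AVL=11 ≤ VLMAX=16, so vl = 11
bits (lane 0 leftmost): 1111111111100000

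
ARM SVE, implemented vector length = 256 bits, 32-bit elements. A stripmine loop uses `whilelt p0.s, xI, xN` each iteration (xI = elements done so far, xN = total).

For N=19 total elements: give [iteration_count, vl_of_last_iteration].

[iterations, last_vl] = [3, 3]

register lanes = 256/32 = 8
19 elements at 8/iter → 3 passes, remainder 3 on the last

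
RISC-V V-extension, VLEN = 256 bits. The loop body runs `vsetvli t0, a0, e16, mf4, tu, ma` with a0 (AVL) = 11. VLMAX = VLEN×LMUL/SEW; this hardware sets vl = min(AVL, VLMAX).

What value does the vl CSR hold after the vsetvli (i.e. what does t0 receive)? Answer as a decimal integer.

vl = 4

VLMAX = (256 × 1/4) / 16 = 4 lanes
vl ← min(11, 4) = 4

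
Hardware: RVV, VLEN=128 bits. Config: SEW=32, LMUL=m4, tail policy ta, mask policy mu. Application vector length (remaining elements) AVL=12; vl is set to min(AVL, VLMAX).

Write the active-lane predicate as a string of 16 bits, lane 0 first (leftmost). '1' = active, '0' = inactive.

predicate = 1111111111110000

lanes per group: 128·4/32 = 16
vl ← min(12, 16) = 12
bits (lane 0 leftmost): 1111111111110000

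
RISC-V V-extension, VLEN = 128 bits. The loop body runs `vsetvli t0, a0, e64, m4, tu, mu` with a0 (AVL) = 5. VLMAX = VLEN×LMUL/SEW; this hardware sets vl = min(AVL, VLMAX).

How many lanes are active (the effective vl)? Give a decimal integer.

VLMAX = VLEN×LMUL/SEW = 128×4/64 = 8
vl = min(AVL, VLMAX) = min(5, 8) = 5

vl = 5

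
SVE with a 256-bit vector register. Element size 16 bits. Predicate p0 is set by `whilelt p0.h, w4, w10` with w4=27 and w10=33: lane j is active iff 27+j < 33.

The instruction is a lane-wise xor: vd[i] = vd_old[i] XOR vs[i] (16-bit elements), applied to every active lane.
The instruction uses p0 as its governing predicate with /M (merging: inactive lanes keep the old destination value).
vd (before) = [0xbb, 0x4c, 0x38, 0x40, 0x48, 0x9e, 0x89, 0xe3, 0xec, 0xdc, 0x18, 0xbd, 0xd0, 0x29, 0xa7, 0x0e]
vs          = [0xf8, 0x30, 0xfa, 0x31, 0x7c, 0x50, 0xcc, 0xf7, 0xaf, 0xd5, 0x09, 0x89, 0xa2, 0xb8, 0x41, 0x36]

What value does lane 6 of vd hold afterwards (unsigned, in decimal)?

vd[6] = 137

256-bit reg / 16-bit elem → 16 lanes
p0[j] = (27+j < 33); true for j=0..5 → 6 lanes set
lane  0: xor(0xbb,0xf8) ⇒ 0x43
lane  1: xor(0x4c,0x30) ⇒ 0x7c
lane  2: xor(0x38,0xfa) ⇒ 0xc2
lane  3: xor(0x40,0x31) ⇒ 0x71
lane  4: xor(0x48,0x7c) ⇒ 0x34
lane  5: xor(0x9e,0x50) ⇒ 0xce
lane  6: tail/keep ⇒ 0x89
lane  7: tail/keep ⇒ 0xe3
lane  8: tail/keep ⇒ 0xec
lane  9: tail/keep ⇒ 0xdc
lane 10: tail/keep ⇒ 0x18
lane 11: tail/keep ⇒ 0xbd
lane 12: tail/keep ⇒ 0xd0
lane 13: tail/keep ⇒ 0x29
lane 14: tail/keep ⇒ 0xa7
lane 15: tail/keep ⇒ 0x0e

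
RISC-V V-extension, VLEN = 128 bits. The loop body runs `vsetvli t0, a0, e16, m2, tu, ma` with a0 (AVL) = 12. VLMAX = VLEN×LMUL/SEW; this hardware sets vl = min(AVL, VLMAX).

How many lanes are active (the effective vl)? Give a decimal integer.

vl = 12

lanes per group: 128·2/16 = 16
AVL=12 ≤ VLMAX=16, so vl = 12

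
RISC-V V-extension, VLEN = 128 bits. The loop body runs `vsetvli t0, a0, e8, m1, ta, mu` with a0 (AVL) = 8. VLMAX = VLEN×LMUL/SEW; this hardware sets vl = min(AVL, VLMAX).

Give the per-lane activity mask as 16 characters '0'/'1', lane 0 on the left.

VLMAX = (128 × 1) / 8 = 16 lanes
AVL=8 ≤ VLMAX=16, so vl = 8
bits (lane 0 leftmost): 1111111100000000

predicate = 1111111100000000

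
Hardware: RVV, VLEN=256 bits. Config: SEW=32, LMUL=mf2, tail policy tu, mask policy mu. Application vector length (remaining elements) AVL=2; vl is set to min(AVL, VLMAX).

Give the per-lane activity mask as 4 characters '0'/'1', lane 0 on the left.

predicate = 1100

lanes per group: 256·1/2/32 = 4
AVL=2 ≤ VLMAX=4, so vl = 2
bits (lane 0 leftmost): 1100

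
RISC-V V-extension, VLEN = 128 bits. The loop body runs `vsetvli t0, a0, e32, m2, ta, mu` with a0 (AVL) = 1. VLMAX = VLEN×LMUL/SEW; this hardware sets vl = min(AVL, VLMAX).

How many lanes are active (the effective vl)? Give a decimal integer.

vl = 1

VLMAX = (128 × 2) / 32 = 8 lanes
vl ← min(1, 8) = 1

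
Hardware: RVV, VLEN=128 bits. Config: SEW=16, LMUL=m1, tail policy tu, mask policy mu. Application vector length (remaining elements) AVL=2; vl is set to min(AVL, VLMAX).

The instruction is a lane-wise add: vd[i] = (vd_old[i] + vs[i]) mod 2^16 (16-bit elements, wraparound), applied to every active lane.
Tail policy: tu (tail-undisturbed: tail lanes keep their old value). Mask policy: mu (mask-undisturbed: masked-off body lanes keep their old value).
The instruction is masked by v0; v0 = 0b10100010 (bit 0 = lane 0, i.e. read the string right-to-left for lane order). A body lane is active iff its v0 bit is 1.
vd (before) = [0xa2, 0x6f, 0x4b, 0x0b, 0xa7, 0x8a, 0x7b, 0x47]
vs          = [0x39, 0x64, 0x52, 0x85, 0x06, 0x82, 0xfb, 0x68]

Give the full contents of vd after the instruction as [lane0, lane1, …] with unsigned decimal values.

lanes per group: 128·1/16 = 8
AVL=2 ≤ VLMAX=8, so vl = 2
lane  0: mask-off/keep ⇒ 0xa2
lane  1: add(0x6f,0x64) ⇒ 0xd3
lane  2: tail/keep ⇒ 0x4b
lane  3: tail/keep ⇒ 0x0b
lane  4: tail/keep ⇒ 0xa7
lane  5: tail/keep ⇒ 0x8a
lane  6: tail/keep ⇒ 0x7b
lane  7: tail/keep ⇒ 0x47

vd = [162, 211, 75, 11, 167, 138, 123, 71]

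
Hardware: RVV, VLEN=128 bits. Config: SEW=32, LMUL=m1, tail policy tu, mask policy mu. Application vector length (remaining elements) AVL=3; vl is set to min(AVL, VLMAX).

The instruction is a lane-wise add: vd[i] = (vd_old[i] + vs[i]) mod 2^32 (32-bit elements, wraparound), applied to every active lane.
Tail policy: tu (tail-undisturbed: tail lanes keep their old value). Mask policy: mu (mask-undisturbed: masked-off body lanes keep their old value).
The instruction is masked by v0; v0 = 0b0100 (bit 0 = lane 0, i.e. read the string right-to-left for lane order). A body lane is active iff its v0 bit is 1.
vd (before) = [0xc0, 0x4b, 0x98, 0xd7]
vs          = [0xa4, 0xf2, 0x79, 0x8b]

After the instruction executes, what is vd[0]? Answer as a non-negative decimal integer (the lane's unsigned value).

VLMAX = VLEN×LMUL/SEW = 128×1/32 = 4
vl = min(AVL, VLMAX) = min(3, 4) = 3
vd[0] mask-off/keep -> 0xc0
vd[1] mask-off/keep -> 0x4b
vd[2] add(0x98,0x79) -> 0x111
vd[3] tail/keep -> 0xd7

vd[0] = 192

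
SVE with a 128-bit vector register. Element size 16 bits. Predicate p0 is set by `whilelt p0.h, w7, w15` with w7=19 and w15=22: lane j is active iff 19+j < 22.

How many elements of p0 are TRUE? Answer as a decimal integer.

vl = 3

128-bit reg / 16-bit elem → 8 lanes
active while 19+j < 22, i.e. j ∈ [0,3) capped at 8 ⇒ 3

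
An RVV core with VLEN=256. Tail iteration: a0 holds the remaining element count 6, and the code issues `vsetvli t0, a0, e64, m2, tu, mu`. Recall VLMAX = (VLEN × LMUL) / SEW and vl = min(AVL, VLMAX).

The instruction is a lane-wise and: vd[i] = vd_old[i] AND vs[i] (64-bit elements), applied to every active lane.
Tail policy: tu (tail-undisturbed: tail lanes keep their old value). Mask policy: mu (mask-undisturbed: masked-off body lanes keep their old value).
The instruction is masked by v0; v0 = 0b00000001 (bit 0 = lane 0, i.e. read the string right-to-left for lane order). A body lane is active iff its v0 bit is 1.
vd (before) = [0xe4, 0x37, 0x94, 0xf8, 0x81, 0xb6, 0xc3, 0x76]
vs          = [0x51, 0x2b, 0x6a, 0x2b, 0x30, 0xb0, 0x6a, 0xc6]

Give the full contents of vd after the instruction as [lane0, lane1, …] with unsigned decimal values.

vd = [64, 55, 148, 248, 129, 182, 195, 118]

lanes per group: 256·2/64 = 8
AVL=6 ≤ VLMAX=8, so vl = 6
[0] and(0xe4,0x51) = 0x40
[1] mask-off/keep = 0x37
[2] mask-off/keep = 0x94
[3] mask-off/keep = 0xf8
[4] mask-off/keep = 0x81
[5] mask-off/keep = 0xb6
[6] tail/keep = 0xc3
[7] tail/keep = 0x76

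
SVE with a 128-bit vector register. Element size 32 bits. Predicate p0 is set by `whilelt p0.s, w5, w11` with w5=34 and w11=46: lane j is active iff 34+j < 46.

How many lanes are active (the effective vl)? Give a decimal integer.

vl = 4

lane count: 128 div 32 = 4
p0[j] = (34+j < 46); true for j=0..3 → 4 lanes set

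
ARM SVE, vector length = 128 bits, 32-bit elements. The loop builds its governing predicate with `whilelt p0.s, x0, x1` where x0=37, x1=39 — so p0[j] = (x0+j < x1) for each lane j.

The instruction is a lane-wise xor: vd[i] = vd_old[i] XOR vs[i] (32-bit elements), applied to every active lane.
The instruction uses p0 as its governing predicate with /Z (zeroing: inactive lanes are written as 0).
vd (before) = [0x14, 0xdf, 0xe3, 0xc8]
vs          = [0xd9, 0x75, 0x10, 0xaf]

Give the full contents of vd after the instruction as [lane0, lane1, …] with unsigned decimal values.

register lanes = 128/32 = 4
p0[j] = (37+j < 39); true for j=0..1 → 2 lanes set
  i=0: xor(0x14,0xd9) → 205
  i=1: xor(0xdf,0x75) → 170
  i=2: tail/zero → 0
  i=3: tail/zero → 0

vd = [205, 170, 0, 0]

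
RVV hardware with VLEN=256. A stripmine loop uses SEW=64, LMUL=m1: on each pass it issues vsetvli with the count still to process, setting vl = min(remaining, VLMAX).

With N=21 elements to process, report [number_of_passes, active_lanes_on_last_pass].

VLMAX = (256 × 1) / 64 = 4 lanes
iterations = ceil(21/4) = 6; final-pass vl = 1

[iterations, last_vl] = [6, 1]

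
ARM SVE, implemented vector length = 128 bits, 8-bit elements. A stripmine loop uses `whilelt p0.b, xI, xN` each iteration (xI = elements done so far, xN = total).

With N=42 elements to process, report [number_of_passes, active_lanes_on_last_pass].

[iterations, last_vl] = [3, 10]

lane count: 128 div 8 = 16
N=42: ⌈42/16⌉ = 3 iters; last vl = 42 − 2×16 = 10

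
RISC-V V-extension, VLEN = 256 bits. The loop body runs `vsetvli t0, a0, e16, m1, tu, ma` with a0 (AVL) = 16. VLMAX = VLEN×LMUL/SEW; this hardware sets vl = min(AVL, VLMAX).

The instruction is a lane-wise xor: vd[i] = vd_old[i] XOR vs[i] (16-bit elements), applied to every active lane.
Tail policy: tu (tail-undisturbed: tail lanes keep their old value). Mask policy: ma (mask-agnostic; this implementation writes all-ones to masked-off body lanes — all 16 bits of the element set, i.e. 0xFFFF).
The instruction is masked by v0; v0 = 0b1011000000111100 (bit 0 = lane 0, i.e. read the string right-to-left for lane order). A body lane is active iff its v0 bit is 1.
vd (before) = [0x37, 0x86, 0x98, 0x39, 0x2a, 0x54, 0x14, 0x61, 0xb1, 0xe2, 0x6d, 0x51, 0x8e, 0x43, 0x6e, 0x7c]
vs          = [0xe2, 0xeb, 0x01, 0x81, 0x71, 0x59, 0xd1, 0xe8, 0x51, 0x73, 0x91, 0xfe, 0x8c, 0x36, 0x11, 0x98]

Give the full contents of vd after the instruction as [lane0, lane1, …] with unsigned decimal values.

VLMAX = (256 × 1) / 16 = 16 lanes
vl = min(AVL, VLMAX) = min(16, 16) = 16
lane  0: mask-off/ones ⇒ 0xffff
lane  1: mask-off/ones ⇒ 0xffff
lane  2: xor(0x98,0x01) ⇒ 0x99
lane  3: xor(0x39,0x81) ⇒ 0xb8
lane  4: xor(0x2a,0x71) ⇒ 0x5b
lane  5: xor(0x54,0x59) ⇒ 0x0d
lane  6: mask-off/ones ⇒ 0xffff
lane  7: mask-off/ones ⇒ 0xffff
lane  8: mask-off/ones ⇒ 0xffff
lane  9: mask-off/ones ⇒ 0xffff
lane 10: mask-off/ones ⇒ 0xffff
lane 11: mask-off/ones ⇒ 0xffff
lane 12: xor(0x8e,0x8c) ⇒ 0x02
lane 13: xor(0x43,0x36) ⇒ 0x75
lane 14: mask-off/ones ⇒ 0xffff
lane 15: xor(0x7c,0x98) ⇒ 0xe4

vd = [65535, 65535, 153, 184, 91, 13, 65535, 65535, 65535, 65535, 65535, 65535, 2, 117, 65535, 228]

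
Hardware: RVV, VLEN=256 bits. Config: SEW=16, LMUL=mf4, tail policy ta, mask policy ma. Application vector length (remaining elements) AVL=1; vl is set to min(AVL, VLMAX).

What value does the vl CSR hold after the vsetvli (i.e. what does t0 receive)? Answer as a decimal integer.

vl = 1

lanes per group: 256·1/4/16 = 4
AVL=1 ≤ VLMAX=4, so vl = 1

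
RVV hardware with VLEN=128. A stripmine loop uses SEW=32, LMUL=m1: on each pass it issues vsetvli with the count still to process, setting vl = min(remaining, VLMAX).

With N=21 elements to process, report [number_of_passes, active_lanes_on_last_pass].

lanes per group: 128·1/32 = 4
N=21: ⌈21/4⌉ = 6 iters; last vl = 21 − 5×4 = 1

[iterations, last_vl] = [6, 1]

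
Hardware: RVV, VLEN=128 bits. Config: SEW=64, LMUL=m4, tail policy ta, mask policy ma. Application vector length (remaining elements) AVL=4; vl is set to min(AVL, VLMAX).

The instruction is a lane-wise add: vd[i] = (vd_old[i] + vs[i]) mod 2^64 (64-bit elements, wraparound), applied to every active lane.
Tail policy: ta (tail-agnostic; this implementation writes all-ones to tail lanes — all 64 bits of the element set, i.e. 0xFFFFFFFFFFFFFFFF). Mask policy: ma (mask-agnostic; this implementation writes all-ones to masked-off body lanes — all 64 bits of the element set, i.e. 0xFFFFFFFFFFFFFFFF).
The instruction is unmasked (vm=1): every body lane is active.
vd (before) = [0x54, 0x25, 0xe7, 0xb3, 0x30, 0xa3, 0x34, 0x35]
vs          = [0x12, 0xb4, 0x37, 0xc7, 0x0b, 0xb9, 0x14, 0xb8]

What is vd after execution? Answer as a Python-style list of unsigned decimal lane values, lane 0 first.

vd = [102, 217, 286, 378, 18446744073709551615, 18446744073709551615, 18446744073709551615, 18446744073709551615]

lanes per group: 128·4/64 = 8
vl ← min(4, 8) = 4
vd[0] add(0x54,0x12) -> 0x66
vd[1] add(0x25,0xb4) -> 0xd9
vd[2] add(0xe7,0x37) -> 0x11e
vd[3] add(0xb3,0xc7) -> 0x17a
vd[4] tail/ones -> 0xffffffffffffffff
vd[5] tail/ones -> 0xffffffffffffffff
vd[6] tail/ones -> 0xffffffffffffffff
vd[7] tail/ones -> 0xffffffffffffffff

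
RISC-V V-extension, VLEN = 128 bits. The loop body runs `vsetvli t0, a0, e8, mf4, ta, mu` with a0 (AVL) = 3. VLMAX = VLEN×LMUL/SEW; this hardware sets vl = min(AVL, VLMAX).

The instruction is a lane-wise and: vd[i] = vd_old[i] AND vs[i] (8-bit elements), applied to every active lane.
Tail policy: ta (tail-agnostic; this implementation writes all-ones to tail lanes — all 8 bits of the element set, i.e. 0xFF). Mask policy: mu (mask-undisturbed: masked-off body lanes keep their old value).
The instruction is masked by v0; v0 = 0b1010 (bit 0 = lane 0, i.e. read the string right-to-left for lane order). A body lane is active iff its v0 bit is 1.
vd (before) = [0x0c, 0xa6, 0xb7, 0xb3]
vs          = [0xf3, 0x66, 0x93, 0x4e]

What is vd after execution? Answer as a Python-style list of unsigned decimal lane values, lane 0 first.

VLMAX = VLEN×LMUL/SEW = 128×1/4/8 = 4
vl ← min(3, 4) = 3
vd[0] mask-off/keep -> 0x0c
vd[1] and(0xa6,0x66) -> 0x26
vd[2] mask-off/keep -> 0xb7
vd[3] tail/ones -> 0xff

vd = [12, 38, 183, 255]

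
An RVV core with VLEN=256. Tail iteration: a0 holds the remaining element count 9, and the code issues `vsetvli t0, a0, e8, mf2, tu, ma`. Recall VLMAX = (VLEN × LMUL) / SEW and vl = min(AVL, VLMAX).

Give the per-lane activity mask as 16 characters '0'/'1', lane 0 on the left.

VLMAX = (256 × 1/2) / 8 = 16 lanes
AVL=9 ≤ VLMAX=16, so vl = 9
bits (lane 0 leftmost): 1111111110000000

predicate = 1111111110000000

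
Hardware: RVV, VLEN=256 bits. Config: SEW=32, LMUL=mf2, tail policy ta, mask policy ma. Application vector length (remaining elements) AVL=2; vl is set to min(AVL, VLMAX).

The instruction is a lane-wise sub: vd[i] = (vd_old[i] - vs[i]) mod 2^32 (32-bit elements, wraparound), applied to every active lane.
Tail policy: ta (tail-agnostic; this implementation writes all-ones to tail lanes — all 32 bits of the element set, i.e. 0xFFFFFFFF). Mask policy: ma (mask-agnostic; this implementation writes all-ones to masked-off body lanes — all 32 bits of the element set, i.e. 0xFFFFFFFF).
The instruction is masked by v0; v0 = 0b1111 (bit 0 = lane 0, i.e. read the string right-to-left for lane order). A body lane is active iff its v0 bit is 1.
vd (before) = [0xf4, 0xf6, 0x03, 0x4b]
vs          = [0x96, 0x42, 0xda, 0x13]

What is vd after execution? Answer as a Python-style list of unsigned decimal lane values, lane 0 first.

vd = [94, 180, 4294967295, 4294967295]

lanes per group: 256·1/2/32 = 4
AVL=2 ≤ VLMAX=4, so vl = 2
lane  0: sub(0xf4,0x96) ⇒ 0x5e
lane  1: sub(0xf6,0x42) ⇒ 0xb4
lane  2: tail/ones ⇒ 0xffffffff
lane  3: tail/ones ⇒ 0xffffffff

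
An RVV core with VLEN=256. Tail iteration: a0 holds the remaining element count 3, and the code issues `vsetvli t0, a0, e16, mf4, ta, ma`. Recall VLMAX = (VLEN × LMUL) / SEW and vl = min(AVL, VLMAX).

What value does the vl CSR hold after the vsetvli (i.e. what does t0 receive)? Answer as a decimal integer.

lanes per group: 256·1/4/16 = 4
vl = min(AVL, VLMAX) = min(3, 4) = 3

vl = 3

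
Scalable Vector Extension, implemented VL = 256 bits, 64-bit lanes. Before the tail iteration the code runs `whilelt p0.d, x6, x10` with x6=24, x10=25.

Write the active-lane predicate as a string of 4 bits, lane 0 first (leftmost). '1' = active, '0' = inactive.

lane count: 256 div 64 = 4
p0[j] = (24+j < 25); true for j=0..0 → 1 lanes set
bits (lane 0 leftmost): 1000

predicate = 1000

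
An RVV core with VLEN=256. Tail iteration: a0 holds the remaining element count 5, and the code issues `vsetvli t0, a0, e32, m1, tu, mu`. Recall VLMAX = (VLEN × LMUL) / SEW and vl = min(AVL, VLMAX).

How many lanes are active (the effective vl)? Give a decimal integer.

vl = 5

VLMAX = (256 × 1) / 32 = 8 lanes
vl = min(AVL, VLMAX) = min(5, 8) = 5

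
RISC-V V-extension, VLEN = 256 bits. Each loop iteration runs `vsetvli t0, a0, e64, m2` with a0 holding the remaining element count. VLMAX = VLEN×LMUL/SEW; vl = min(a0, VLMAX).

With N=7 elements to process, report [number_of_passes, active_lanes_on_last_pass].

[iterations, last_vl] = [1, 7]

VLMAX = (256 × 2) / 64 = 8 lanes
7 elements at 8/iter → 1 passes, remainder 7 on the last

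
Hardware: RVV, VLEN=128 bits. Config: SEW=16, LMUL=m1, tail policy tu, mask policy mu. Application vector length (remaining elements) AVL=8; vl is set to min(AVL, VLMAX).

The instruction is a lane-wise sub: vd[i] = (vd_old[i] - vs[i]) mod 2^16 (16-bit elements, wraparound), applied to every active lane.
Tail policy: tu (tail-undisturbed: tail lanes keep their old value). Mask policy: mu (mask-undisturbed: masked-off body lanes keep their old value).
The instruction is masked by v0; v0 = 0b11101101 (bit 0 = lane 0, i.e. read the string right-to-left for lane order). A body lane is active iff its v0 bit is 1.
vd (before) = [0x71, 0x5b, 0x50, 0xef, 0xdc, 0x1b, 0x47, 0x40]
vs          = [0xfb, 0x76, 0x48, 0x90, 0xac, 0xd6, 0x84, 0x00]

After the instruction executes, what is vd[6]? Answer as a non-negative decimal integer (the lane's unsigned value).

VLMAX = (128 × 1) / 16 = 8 lanes
vl ← min(8, 8) = 8
  i=0: sub(0x71,0xfb) → 65398
  i=1: mask-off/keep → 91
  i=2: sub(0x50,0x48) → 8
  i=3: sub(0xef,0x90) → 95
  i=4: mask-off/keep → 220
  i=5: sub(0x1b,0xd6) → 65349
  i=6: sub(0x47,0x84) → 65475
  i=7: sub(0x40,0x00) → 64

vd[6] = 65475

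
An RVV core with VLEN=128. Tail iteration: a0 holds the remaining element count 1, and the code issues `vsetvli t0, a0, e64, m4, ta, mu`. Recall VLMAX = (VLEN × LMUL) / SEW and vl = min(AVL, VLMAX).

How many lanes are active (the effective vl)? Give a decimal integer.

vl = 1

VLMAX = VLEN×LMUL/SEW = 128×4/64 = 8
vl ← min(1, 8) = 1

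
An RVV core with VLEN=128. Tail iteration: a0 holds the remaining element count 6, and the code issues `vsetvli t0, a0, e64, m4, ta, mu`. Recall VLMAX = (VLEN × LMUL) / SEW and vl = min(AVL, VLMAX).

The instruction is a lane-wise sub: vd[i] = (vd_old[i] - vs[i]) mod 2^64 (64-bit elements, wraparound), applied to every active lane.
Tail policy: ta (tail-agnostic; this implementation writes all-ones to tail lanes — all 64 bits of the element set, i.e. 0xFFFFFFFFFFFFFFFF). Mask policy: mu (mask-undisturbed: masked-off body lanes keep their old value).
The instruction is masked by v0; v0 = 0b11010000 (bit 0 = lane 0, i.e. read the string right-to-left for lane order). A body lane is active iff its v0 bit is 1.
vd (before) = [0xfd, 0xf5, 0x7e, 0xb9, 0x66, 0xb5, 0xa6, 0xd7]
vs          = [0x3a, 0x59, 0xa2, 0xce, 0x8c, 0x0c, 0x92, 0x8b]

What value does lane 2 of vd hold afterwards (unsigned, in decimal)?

lanes per group: 128·4/64 = 8
vl = min(AVL, VLMAX) = min(6, 8) = 6
vd[0] mask-off/keep -> 0xfd
vd[1] mask-off/keep -> 0xf5
vd[2] mask-off/keep -> 0x7e
vd[3] mask-off/keep -> 0xb9
vd[4] sub(0x66,0x8c) -> 0xffffffffffffffda
vd[5] mask-off/keep -> 0xb5
vd[6] tail/ones -> 0xffffffffffffffff
vd[7] tail/ones -> 0xffffffffffffffff

vd[2] = 126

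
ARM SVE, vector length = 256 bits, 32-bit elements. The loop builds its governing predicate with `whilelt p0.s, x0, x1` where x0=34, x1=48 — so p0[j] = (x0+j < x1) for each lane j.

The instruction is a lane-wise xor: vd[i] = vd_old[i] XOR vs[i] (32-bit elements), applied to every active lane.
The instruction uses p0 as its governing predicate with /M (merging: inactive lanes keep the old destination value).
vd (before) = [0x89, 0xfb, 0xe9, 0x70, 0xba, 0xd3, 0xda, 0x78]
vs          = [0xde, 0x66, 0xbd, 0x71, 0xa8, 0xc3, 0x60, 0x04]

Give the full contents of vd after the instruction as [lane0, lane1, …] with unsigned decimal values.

256-bit reg / 32-bit elem → 8 lanes
p0[j] = (34+j < 48); true for j=0..7 → 8 lanes set
lane  0: xor(0x89,0xde) ⇒ 0x57
lane  1: xor(0xfb,0x66) ⇒ 0x9d
lane  2: xor(0xe9,0xbd) ⇒ 0x54
lane  3: xor(0x70,0x71) ⇒ 0x01
lane  4: xor(0xba,0xa8) ⇒ 0x12
lane  5: xor(0xd3,0xc3) ⇒ 0x10
lane  6: xor(0xda,0x60) ⇒ 0xba
lane  7: xor(0x78,0x04) ⇒ 0x7c

vd = [87, 157, 84, 1, 18, 16, 186, 124]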